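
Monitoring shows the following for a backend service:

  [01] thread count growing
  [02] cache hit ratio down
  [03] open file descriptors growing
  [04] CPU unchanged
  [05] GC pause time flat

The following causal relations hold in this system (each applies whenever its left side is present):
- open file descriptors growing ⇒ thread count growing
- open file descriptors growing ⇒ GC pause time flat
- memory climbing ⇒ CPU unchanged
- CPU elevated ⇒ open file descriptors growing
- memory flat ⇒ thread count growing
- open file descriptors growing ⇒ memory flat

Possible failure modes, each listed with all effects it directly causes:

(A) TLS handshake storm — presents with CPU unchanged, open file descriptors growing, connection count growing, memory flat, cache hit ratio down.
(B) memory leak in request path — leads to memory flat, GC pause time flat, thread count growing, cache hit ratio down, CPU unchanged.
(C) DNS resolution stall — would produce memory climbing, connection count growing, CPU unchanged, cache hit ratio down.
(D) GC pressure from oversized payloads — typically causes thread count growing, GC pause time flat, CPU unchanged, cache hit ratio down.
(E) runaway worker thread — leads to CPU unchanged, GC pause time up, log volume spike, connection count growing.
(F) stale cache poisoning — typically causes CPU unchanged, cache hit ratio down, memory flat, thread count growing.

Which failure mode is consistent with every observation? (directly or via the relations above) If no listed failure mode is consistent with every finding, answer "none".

A

Per-candidate check:
(A) TLS handshake storm — thread count growing yes (through open file descriptors growing → thread count growing); cache hit ratio down yes; open file descriptors growing yes; CPU unchanged yes; GC pause time flat yes (through open file descriptors growing → GC pause time flat)
(B) memory leak in request path — does not account for open file descriptors growing
(C) DNS resolution stall — thread count growing NO; cache hit ratio down yes; open file descriptors growing NO; CPU unchanged yes; GC pause time flat NO
(D) GC pressure from oversized payloads — thread count growing yes; cache hit ratio down yes; open file descriptors growing NO; CPU unchanged yes; GC pause time flat yes
(E) runaway worker thread — thread count growing NO; cache hit ratio down NO; open file descriptors growing NO; CPU unchanged yes; GC pause time flat NO
(F) stale cache poisoning — thread count growing yes; cache hit ratio down yes; open file descriptors growing NO; CPU unchanged yes; GC pause time flat NO
Only (A) is consistent with every observation.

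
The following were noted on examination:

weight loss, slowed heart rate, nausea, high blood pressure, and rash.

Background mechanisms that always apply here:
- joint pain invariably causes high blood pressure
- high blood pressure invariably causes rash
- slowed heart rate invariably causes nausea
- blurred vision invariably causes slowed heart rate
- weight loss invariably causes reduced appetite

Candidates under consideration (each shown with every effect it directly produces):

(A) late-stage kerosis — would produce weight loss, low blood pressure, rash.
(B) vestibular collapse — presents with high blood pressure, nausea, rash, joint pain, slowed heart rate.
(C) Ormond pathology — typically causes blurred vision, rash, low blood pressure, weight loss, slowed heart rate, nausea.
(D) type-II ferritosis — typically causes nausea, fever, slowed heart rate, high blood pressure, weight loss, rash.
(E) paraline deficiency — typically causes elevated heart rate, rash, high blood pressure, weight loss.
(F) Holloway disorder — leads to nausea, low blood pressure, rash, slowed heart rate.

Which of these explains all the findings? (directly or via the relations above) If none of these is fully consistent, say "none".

D

Checking each candidate against the observations:
(A) late-stage kerosis — weight loss +; slowed heart rate -; nausea -; high blood pressure -; rash +
(B) vestibular collapse — weight loss -; slowed heart rate +; nausea +; high blood pressure +; rash +
(C) Ormond pathology — weight loss +; slowed heart rate +; nausea +; high blood pressure -; rash +
(D) type-II ferritosis — accounts for every observation
(E) paraline deficiency — fails on slowed heart rate, nausea (predicts elevated heart rate, not slowed heart rate)
(F) Holloway disorder — weight loss -; slowed heart rate +; nausea +; high blood pressure -; rash +
(D) is the only candidate with no mismatches.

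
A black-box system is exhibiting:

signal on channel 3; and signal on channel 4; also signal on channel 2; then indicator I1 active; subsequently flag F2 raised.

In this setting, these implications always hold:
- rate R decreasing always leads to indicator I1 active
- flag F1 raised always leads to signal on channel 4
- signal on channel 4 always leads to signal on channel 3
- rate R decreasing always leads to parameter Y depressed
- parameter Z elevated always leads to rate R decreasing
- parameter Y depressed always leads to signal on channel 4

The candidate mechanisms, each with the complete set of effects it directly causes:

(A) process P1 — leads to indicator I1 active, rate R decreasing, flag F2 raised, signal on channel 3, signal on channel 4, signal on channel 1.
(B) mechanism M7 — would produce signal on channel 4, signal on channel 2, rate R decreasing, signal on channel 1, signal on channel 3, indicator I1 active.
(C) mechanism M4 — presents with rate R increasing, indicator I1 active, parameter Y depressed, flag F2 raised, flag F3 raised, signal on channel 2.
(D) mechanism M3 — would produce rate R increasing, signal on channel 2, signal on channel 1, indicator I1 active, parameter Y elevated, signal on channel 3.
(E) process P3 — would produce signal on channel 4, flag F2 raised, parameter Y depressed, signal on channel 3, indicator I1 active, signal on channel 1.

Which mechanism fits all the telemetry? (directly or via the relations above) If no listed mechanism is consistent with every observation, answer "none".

Testing each hypothesis:
(A) process P1 — signal on channel 3 ✓; signal on channel 4 ✓; signal on channel 2 ✗; indicator I1 active ✓; flag F2 raised ✓
(B) mechanism M7 — does not account for flag F2 raised
(C) mechanism M4 — signal on channel 3 ✓ (via parameter Y depressed → signal on channel 4 → signal on channel 3); signal on channel 4 ✓ (via parameter Y depressed → signal on channel 4); signal on channel 2 ✓; indicator I1 active ✓; flag F2 raised ✓
(D) mechanism M3 — does not account for signal on channel 4, flag F2 raised
(E) process P3 — does not account for signal on channel 2
Only (C) is consistent with every observation.

C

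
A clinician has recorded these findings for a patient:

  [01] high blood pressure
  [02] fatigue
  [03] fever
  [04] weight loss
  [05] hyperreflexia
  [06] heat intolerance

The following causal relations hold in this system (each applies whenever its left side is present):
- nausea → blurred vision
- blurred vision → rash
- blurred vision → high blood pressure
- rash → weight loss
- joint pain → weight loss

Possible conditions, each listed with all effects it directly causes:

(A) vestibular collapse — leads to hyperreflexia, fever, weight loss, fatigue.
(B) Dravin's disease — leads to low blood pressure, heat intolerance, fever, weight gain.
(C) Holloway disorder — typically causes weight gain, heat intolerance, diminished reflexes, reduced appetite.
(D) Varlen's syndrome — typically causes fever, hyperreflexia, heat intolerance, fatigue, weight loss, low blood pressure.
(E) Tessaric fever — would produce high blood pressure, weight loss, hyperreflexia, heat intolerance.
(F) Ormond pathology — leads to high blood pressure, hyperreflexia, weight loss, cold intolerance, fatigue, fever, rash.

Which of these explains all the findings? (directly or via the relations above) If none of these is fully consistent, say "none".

none

For each candidate, compare predicted effects to what was observed:
(A) vestibular collapse — high blood pressure -; fatigue +; fever +; weight loss +; hyperreflexia +; heat intolerance -
(B) Dravin's disease — fails on high blood pressure, fatigue, weight loss, hyperreflexia (predicts low blood pressure, not high blood pressure; predicts weight gain, not weight loss)
(C) Holloway disorder — fails on high blood pressure, fatigue, fever, weight loss, hyperreflexia (predicts weight gain, not weight loss; predicts diminished reflexes, not hyperreflexia)
(D) Varlen's syndrome — high blood pressure -; fatigue +; fever +; weight loss +; hyperreflexia +; heat intolerance +
(E) Tessaric fever — high blood pressure +; fatigue -; fever -; weight loss +; hyperreflexia +; heat intolerance +
(F) Ormond pathology — high blood pressure +; fatigue +; fever +; weight loss +; hyperreflexia +; heat intolerance -
None of the listed candidates fits everything.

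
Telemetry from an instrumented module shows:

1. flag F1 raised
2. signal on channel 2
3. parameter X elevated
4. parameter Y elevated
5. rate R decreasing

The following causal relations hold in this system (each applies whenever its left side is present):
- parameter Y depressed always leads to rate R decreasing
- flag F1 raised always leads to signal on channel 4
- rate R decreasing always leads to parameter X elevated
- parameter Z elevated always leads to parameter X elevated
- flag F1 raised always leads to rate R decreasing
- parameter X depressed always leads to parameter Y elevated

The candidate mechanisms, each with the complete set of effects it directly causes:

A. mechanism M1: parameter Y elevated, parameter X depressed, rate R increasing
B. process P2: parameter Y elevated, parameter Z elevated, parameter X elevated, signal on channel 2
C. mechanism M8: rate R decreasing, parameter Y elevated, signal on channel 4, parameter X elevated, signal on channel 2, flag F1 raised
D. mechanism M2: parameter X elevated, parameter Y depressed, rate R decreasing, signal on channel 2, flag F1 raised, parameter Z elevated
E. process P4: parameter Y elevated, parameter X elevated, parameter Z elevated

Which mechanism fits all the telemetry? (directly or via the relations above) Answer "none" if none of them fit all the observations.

Testing each hypothesis:
(A) mechanism M1 — flag F1 raised -; signal on channel 2 -; parameter X elevated -; parameter Y elevated +; rate R decreasing -
(B) process P2 — does not account for flag F1 raised, rate R decreasing
(C) mechanism M8 — accounts for every observation
(D) mechanism M2 — flag F1 raised +; signal on channel 2 +; parameter X elevated +; parameter Y elevated -; rate R decreasing +
(E) process P4 — flag F1 raised -; signal on channel 2 -; parameter X elevated +; parameter Y elevated +; rate R decreasing -
Only (C) is consistent with every observation.

C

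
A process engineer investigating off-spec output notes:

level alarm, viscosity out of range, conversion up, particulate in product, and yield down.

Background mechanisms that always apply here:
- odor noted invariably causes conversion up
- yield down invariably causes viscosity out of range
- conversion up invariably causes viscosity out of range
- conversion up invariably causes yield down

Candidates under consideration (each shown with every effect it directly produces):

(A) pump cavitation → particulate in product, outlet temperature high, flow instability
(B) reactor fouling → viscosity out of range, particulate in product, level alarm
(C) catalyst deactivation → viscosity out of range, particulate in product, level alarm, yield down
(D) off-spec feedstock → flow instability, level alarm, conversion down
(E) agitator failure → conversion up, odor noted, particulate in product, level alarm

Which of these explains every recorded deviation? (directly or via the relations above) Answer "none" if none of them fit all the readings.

Checking each candidate against the observations:
(A) pump cavitation — does not account for level alarm, viscosity out of range, conversion up, yield down
(B) reactor fouling — level alarm match; viscosity out of range match; conversion up miss; particulate in product match; yield down miss
(C) catalyst deactivation — does not account for conversion up
(D) off-spec feedstock — fails on viscosity out of range, conversion up, particulate in product, yield down (predicts conversion down, not conversion up)
(E) agitator failure — level alarm match; viscosity out of range match (via conversion up → viscosity out of range); conversion up match; particulate in product match; yield down match (via conversion up → yield down)
(E) alone accounts for all the evidence.

E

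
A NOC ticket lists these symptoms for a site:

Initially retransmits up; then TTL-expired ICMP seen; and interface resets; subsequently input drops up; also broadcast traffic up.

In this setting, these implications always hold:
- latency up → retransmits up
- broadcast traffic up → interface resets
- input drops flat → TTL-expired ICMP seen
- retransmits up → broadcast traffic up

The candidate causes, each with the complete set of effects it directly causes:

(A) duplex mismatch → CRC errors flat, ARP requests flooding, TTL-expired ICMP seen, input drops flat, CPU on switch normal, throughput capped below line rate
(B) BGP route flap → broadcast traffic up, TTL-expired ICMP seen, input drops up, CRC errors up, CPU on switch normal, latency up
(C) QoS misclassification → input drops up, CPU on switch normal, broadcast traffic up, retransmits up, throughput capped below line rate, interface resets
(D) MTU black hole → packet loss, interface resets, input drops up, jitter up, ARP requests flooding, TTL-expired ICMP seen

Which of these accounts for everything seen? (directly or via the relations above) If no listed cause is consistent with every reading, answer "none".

B

Testing each hypothesis:
(A) duplex mismatch — retransmits up NO; TTL-expired ICMP seen yes; interface resets NO; input drops up NO; broadcast traffic up NO
(B) BGP route flap — retransmits up yes (through latency up → retransmits up); TTL-expired ICMP seen yes; interface resets yes (through broadcast traffic up → interface resets); input drops up yes; broadcast traffic up yes
(C) QoS misclassification — retransmits up yes; TTL-expired ICMP seen NO; interface resets yes; input drops up yes; broadcast traffic up yes
(D) MTU black hole — does not account for retransmits up, broadcast traffic up
Only (B) is consistent with every observation.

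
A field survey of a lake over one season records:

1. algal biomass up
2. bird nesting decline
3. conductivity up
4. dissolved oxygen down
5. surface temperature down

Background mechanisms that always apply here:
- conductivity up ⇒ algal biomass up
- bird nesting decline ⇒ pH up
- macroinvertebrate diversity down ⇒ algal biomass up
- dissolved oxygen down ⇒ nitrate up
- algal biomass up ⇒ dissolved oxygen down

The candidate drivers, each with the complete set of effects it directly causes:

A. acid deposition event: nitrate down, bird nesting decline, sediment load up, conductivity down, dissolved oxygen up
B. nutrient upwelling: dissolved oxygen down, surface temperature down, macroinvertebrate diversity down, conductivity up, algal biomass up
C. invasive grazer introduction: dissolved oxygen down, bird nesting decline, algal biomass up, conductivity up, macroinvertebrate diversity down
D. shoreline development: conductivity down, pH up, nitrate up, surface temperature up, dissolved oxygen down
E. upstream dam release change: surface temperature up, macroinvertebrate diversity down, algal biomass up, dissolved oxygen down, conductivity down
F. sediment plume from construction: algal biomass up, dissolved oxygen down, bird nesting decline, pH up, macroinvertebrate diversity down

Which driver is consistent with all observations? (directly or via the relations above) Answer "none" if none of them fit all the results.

none

For each candidate, compare predicted effects to what was observed:
(A) acid deposition event — algal biomass up NO; bird nesting decline yes; conductivity up NO; dissolved oxygen down NO; surface temperature down NO
(B) nutrient upwelling — does not account for bird nesting decline
(C) invasive grazer introduction — algal biomass up yes; bird nesting decline yes; conductivity up yes; dissolved oxygen down yes; surface temperature down NO
(D) shoreline development — fails on algal biomass up, bird nesting decline, conductivity up, surface temperature down (predicts conductivity down, not conductivity up; predicts surface temperature up, not surface temperature down)
(E) upstream dam release change — fails on bird nesting decline, conductivity up, surface temperature down (predicts conductivity down, not conductivity up; predicts surface temperature up, not surface temperature down)
(F) sediment plume from construction — algal biomass up yes; bird nesting decline yes; conductivity up NO; dissolved oxygen down yes; surface temperature down NO
No candidate is consistent with all observations.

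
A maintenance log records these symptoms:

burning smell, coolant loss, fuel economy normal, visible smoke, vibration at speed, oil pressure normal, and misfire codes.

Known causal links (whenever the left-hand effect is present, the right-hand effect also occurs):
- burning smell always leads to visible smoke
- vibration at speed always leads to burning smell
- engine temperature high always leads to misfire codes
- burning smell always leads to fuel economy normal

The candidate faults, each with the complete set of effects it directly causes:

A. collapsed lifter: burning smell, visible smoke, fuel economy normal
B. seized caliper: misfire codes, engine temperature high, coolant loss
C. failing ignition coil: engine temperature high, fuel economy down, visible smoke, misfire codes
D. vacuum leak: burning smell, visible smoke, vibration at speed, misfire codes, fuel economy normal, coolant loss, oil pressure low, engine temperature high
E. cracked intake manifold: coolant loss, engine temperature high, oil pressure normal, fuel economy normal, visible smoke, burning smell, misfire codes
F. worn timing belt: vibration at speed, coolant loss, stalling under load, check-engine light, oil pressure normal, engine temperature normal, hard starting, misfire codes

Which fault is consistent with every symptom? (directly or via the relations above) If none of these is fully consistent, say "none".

Checking each candidate against the observations:
(A) collapsed lifter — burning smell ✓; coolant loss ✗; fuel economy normal ✓; visible smoke ✓; vibration at speed ✗; oil pressure normal ✗; misfire codes ✗
(B) seized caliper — burning smell ✗; coolant loss ✓; fuel economy normal ✗; visible smoke ✗; vibration at speed ✗; oil pressure normal ✗; misfire codes ✓
(C) failing ignition coil — burning smell ✗; coolant loss ✗; fuel economy normal ✗; visible smoke ✓; vibration at speed ✗; oil pressure normal ✗; misfire codes ✓
(D) vacuum leak — burning smell ✓; coolant loss ✓; fuel economy normal ✓; visible smoke ✓; vibration at speed ✓; oil pressure normal ✗; misfire codes ✓
(E) cracked intake manifold — does not account for vibration at speed
(F) worn timing belt — burning smell ✓ (via vibration at speed → burning smell); coolant loss ✓; fuel economy normal ✓ (via vibration at speed → burning smell → fuel economy normal); visible smoke ✓ (via vibration at speed → burning smell → visible smoke); vibration at speed ✓; oil pressure normal ✓; misfire codes ✓
Only (F) is consistent with every observation.

F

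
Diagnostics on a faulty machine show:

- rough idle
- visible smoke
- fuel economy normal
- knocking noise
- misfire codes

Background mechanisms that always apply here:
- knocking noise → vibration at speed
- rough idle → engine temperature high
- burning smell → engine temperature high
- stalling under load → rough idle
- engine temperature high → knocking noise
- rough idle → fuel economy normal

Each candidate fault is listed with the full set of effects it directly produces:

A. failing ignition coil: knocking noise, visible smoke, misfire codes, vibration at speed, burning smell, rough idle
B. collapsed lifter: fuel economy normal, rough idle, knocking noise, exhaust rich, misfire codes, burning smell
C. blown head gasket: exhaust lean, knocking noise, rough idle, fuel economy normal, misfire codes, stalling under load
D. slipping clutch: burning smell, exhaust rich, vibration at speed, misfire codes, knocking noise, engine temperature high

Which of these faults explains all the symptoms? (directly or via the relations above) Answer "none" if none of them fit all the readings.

A

Per-candidate check:
(A) failing ignition coil — rough idle match; visible smoke match; fuel economy normal match (through rough idle → fuel economy normal); knocking noise match; misfire codes match
(B) collapsed lifter — does not account for visible smoke
(C) blown head gasket — rough idle match; visible smoke miss; fuel economy normal match; knocking noise match; misfire codes match
(D) slipping clutch — rough idle miss; visible smoke miss; fuel economy normal miss; knocking noise match; misfire codes match
(A) alone accounts for all the evidence.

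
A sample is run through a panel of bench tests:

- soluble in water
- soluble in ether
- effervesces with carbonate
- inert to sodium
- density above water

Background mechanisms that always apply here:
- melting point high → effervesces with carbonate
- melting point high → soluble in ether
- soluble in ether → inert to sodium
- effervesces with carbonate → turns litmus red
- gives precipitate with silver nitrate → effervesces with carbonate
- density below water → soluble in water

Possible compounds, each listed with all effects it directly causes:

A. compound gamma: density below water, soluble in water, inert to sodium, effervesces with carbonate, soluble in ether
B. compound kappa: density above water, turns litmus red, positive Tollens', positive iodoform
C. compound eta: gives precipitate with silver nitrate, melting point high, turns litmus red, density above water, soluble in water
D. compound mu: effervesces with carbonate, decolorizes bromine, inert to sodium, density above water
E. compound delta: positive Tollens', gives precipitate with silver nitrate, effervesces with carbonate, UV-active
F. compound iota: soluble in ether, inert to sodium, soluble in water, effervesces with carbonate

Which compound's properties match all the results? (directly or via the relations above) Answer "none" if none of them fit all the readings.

C

For each candidate, compare predicted effects to what was observed:
(A) compound gamma — soluble in water match; soluble in ether match; effervesces with carbonate match; inert to sodium match; density above water miss
(B) compound kappa — does not account for soluble in water, soluble in ether, effervesces with carbonate, inert to sodium
(C) compound eta — soluble in water match; soluble in ether match (by melting point high → soluble in ether); effervesces with carbonate match (by melting point high → effervesces with carbonate); inert to sodium match (by melting point high → soluble in ether → inert to sodium); density above water match
(D) compound mu — does not account for soluble in water, soluble in ether
(E) compound delta — does not account for soluble in water, soluble in ether, inert to sodium, density above water
(F) compound iota — does not account for density above water
(C) alone accounts for all the evidence.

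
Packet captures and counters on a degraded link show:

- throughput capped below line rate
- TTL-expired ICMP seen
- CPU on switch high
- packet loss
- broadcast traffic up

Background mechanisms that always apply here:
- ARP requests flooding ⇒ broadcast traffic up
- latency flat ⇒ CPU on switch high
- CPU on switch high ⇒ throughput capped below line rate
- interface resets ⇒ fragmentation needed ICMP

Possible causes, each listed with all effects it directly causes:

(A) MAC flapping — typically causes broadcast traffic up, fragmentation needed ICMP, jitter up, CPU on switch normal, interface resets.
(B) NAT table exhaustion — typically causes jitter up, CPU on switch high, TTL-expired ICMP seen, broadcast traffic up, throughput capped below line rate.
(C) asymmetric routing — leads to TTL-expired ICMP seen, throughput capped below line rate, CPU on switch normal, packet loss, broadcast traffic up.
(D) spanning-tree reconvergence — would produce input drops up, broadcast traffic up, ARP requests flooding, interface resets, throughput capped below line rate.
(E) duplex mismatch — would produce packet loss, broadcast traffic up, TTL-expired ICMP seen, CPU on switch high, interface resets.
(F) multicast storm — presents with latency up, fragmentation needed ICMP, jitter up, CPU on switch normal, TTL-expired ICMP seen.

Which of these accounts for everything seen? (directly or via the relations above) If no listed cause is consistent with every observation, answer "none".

Checking each candidate against the observations:
(A) MAC flapping — throughput capped below line rate ✗; TTL-expired ICMP seen ✗; CPU on switch high ✗; packet loss ✗; broadcast traffic up ✓
(B) NAT table exhaustion — does not account for packet loss
(C) asymmetric routing — fails on CPU on switch high (predicts CPU on switch normal, not CPU on switch high)
(D) spanning-tree reconvergence — does not account for TTL-expired ICMP seen, CPU on switch high, packet loss
(E) duplex mismatch — accounts for every observation (throughput capped below line rate via CPU on switch high → throughput capped below line rate)
(F) multicast storm — throughput capped below line rate ✗; TTL-expired ICMP seen ✓; CPU on switch high ✗; packet loss ✗; broadcast traffic up ✗
Only (E) is consistent with every observation.

E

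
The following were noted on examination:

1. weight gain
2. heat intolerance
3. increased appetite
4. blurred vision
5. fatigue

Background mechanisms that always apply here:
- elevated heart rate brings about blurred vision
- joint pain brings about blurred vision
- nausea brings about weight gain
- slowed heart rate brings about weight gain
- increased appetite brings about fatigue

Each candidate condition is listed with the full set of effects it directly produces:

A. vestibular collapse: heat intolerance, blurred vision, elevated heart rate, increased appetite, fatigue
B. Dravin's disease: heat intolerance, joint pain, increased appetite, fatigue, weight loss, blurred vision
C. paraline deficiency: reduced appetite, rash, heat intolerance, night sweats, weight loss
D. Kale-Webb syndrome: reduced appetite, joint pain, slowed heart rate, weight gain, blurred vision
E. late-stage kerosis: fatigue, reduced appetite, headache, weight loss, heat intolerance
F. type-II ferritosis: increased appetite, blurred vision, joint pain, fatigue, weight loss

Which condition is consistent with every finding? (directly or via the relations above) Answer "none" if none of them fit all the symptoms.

Testing each hypothesis:
(A) vestibular collapse — weight gain -; heat intolerance +; increased appetite +; blurred vision +; fatigue +
(B) Dravin's disease — weight gain -; heat intolerance +; increased appetite +; blurred vision +; fatigue +
(C) paraline deficiency — weight gain -; heat intolerance +; increased appetite -; blurred vision -; fatigue -
(D) Kale-Webb syndrome — weight gain +; heat intolerance -; increased appetite -; blurred vision +; fatigue -
(E) late-stage kerosis — fails on weight gain, increased appetite, blurred vision (predicts weight loss, not weight gain; predicts reduced appetite, not increased appetite)
(F) type-II ferritosis — fails on weight gain, heat intolerance (predicts weight loss, not weight gain)
Every candidate fails on at least one observation.

none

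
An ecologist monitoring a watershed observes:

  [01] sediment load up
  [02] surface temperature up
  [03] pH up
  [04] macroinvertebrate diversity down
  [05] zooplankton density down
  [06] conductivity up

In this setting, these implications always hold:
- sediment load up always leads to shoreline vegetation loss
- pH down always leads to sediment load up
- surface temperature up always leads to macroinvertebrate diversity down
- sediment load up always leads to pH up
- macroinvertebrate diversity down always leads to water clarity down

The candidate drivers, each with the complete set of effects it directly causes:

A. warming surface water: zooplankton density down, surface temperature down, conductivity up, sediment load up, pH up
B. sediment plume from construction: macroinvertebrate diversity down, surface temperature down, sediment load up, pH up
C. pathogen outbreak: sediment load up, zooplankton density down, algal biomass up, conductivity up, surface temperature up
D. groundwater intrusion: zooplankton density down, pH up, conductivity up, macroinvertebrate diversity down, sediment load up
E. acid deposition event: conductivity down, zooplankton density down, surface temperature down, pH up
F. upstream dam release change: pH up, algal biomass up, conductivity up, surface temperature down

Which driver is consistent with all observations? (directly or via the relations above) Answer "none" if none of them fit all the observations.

C

Checking each candidate against the observations:
(A) warming surface water — sediment load up yes; surface temperature up NO; pH up yes; macroinvertebrate diversity down NO; zooplankton density down yes; conductivity up yes
(B) sediment plume from construction — fails on surface temperature up, zooplankton density down, conductivity up (predicts surface temperature down, not surface temperature up)
(C) pathogen outbreak — sediment load up yes; surface temperature up yes; pH up yes (through sediment load up → pH up); macroinvertebrate diversity down yes (through surface temperature up → macroinvertebrate diversity down); zooplankton density down yes; conductivity up yes
(D) groundwater intrusion — does not account for surface temperature up
(E) acid deposition event — sediment load up NO; surface temperature up NO; pH up yes; macroinvertebrate diversity down NO; zooplankton density down yes; conductivity up NO
(F) upstream dam release change — fails on sediment load up, surface temperature up, macroinvertebrate diversity down, zooplankton density down (predicts surface temperature down, not surface temperature up)
Only (C) is consistent with every observation.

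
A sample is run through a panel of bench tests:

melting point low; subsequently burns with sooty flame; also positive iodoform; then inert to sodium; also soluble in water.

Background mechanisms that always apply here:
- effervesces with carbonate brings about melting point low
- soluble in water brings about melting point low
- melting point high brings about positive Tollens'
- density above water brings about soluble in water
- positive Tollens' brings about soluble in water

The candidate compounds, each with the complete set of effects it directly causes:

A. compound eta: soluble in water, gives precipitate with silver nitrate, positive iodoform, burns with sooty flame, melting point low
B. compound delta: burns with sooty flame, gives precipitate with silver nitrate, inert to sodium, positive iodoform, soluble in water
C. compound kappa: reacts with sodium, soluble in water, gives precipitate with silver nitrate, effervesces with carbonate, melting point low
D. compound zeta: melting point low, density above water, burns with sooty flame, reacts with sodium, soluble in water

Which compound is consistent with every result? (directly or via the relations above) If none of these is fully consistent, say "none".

Checking each candidate against the observations:
(A) compound eta — does not account for inert to sodium
(B) compound delta — accounts for every observation (melting point low by soluble in water → melting point low)
(C) compound kappa — fails on burns with sooty flame, positive iodoform, inert to sodium (predicts reacts with sodium, not inert to sodium)
(D) compound zeta — melting point low +; burns with sooty flame +; positive iodoform -; inert to sodium -; soluble in water +
(B) is the only candidate with no mismatches.

B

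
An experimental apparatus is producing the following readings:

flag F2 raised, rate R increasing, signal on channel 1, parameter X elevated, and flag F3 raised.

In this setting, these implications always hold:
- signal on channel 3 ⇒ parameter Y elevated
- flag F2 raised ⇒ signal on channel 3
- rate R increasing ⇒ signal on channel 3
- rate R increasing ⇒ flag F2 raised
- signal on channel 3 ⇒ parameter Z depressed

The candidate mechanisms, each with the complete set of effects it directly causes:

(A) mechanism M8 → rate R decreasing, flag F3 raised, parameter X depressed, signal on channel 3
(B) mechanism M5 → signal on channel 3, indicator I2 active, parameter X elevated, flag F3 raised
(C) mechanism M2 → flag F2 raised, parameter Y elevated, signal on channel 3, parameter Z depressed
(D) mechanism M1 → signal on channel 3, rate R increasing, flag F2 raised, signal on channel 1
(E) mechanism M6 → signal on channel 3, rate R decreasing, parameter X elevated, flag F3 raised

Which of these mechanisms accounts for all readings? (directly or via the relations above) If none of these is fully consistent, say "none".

Per-candidate check:
(A) mechanism M8 — fails on flag F2 raised, rate R increasing, signal on channel 1, parameter X elevated (predicts rate R decreasing, not rate R increasing; predicts parameter X depressed, not parameter X elevated)
(B) mechanism M5 — flag F2 raised ✗; rate R increasing ✗; signal on channel 1 ✗; parameter X elevated ✓; flag F3 raised ✓
(C) mechanism M2 — flag F2 raised ✓; rate R increasing ✗; signal on channel 1 ✗; parameter X elevated ✗; flag F3 raised ✗
(D) mechanism M1 — flag F2 raised ✓; rate R increasing ✓; signal on channel 1 ✓; parameter X elevated ✗; flag F3 raised ✗
(E) mechanism M6 — flag F2 raised ✗; rate R increasing ✗; signal on channel 1 ✗; parameter X elevated ✓; flag F3 raised ✓
None of the listed candidates fits everything.

none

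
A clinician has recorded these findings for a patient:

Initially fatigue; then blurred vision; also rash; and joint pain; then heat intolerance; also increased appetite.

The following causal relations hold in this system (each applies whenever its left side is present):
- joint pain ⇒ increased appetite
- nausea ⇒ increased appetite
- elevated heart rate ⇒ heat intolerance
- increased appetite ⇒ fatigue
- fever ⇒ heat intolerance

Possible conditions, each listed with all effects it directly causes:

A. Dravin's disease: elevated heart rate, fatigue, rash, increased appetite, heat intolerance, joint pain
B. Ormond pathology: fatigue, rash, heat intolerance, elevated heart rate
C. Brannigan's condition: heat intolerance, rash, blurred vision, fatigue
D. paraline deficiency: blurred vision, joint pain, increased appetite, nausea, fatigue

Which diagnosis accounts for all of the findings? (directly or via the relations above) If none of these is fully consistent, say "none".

none

For each candidate, compare predicted effects to what was observed:
(A) Dravin's disease — fatigue match; blurred vision miss; rash match; joint pain match; heat intolerance match; increased appetite match
(B) Ormond pathology — does not account for blurred vision, joint pain, increased appetite
(C) Brannigan's condition — fatigue match; blurred vision match; rash match; joint pain miss; heat intolerance match; increased appetite miss
(D) paraline deficiency — does not account for rash, heat intolerance
No candidate is consistent with all observations.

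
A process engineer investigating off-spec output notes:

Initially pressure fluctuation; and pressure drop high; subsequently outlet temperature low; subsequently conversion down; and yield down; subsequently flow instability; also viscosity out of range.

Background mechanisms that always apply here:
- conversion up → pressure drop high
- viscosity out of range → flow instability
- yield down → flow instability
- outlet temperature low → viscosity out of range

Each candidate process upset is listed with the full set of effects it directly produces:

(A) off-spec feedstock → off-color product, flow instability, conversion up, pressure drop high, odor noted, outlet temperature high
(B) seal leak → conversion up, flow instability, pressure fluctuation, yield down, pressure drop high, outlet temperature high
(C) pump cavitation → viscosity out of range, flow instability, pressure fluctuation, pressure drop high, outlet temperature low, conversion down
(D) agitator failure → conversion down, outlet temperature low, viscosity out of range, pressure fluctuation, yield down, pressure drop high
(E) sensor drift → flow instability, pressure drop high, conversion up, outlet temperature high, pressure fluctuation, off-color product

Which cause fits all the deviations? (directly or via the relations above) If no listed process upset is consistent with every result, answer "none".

Per-candidate check:
(A) off-spec feedstock — pressure fluctuation miss; pressure drop high match; outlet temperature low miss; conversion down miss; yield down miss; flow instability match; viscosity out of range miss
(B) seal leak — fails on outlet temperature low, conversion down, viscosity out of range (predicts outlet temperature high, not outlet temperature low; predicts conversion up, not conversion down)
(C) pump cavitation — pressure fluctuation match; pressure drop high match; outlet temperature low match; conversion down match; yield down miss; flow instability match; viscosity out of range match
(D) agitator failure — pressure fluctuation match; pressure drop high match; outlet temperature low match; conversion down match; yield down match; flow instability match (through yield down → flow instability); viscosity out of range match
(E) sensor drift — fails on outlet temperature low, conversion down, yield down, viscosity out of range (predicts outlet temperature high, not outlet temperature low; predicts conversion up, not conversion down)
(D) alone accounts for all the evidence.

D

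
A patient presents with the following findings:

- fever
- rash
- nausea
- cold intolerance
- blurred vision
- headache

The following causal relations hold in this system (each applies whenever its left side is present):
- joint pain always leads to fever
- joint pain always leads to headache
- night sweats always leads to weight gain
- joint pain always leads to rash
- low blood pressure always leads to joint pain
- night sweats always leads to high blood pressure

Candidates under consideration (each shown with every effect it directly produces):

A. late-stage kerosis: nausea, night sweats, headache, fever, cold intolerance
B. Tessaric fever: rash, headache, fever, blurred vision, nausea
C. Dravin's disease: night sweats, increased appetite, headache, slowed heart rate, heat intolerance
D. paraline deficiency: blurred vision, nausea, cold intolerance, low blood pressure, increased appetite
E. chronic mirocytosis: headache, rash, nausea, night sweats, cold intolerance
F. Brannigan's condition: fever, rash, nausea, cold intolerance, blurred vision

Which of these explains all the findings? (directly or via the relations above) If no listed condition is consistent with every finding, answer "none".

For each candidate, compare predicted effects to what was observed:
(A) late-stage kerosis — fever ✓; rash ✗; nausea ✓; cold intolerance ✓; blurred vision ✗; headache ✓
(B) Tessaric fever — fever ✓; rash ✓; nausea ✓; cold intolerance ✗; blurred vision ✓; headache ✓
(C) Dravin's disease — fever ✗; rash ✗; nausea ✗; cold intolerance ✗; blurred vision ✗; headache ✓
(D) paraline deficiency — accounts for every observation (fever via low blood pressure → joint pain → fever)
(E) chronic mirocytosis — does not account for fever, blurred vision
(F) Brannigan's condition — does not account for headache
(D) is the only candidate with no mismatches.

D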